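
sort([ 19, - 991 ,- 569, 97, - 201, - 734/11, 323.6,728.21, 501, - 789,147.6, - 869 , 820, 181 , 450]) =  [ - 991,-869, - 789, - 569,  -  201,-734/11, 19,97, 147.6, 181,323.6, 450, 501 , 728.21,820]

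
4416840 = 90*49076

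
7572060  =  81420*93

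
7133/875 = 1019/125 = 8.15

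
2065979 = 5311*389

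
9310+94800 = 104110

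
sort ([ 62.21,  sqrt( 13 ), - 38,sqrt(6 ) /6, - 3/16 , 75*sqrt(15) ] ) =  [-38, - 3/16, sqrt( 6)/6,sqrt (13), 62.21, 75*  sqrt( 15)]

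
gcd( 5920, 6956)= 148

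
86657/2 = 86657/2 = 43328.50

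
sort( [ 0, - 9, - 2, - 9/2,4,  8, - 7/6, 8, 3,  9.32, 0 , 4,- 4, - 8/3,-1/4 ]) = [ - 9, - 9/2,-4 , - 8/3, - 2, - 7/6,-1/4, 0,0, 3,  4,4,8, 8, 9.32 ]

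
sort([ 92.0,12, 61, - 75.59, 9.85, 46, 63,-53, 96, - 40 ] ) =[ - 75.59, - 53, - 40, 9.85, 12, 46, 61, 63, 92.0,  96] 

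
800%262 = 14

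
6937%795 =577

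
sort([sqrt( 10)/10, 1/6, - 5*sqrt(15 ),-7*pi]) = [ - 7*pi, - 5*sqrt ( 15),1/6 , sqrt(10 ) /10 ] 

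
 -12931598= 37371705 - 50303303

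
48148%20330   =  7488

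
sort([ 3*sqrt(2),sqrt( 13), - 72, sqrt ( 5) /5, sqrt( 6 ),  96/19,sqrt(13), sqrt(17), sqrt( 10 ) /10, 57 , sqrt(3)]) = [-72,  sqrt(10)/10,sqrt( 5) /5,sqrt( 3), sqrt ( 6), sqrt(13),sqrt( 13), sqrt ( 17), 3*sqrt ( 2),96/19 , 57]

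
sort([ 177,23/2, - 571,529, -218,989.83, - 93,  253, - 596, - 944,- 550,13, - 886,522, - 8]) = [ - 944, - 886, - 596,- 571, - 550, - 218, - 93, - 8,23/2,13,177,  253,522,529,989.83]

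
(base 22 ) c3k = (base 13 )28B5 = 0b1011100000110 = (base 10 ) 5894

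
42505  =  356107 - 313602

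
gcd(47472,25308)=12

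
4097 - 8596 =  - 4499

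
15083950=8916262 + 6167688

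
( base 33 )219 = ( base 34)1va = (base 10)2220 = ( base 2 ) 100010101100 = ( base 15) 9D0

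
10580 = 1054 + 9526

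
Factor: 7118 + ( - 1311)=5807 = 5807^1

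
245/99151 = 245/99151 = 0.00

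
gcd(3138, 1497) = 3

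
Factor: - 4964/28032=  - 2^(- 5)*3^( - 1)*17^1 = - 17/96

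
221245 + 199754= 420999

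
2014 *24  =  48336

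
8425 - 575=7850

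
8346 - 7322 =1024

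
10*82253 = 822530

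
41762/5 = 8352+2/5  =  8352.40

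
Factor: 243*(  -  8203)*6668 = - 13291517772  =  -2^2*3^5*13^1*631^1 * 1667^1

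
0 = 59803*0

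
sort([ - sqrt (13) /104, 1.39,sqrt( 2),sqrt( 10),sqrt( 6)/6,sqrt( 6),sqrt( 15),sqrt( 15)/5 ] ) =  [ - sqrt ( 13) /104,sqrt(6 ) /6,sqrt( 15) /5,1.39,sqrt( 2), sqrt( 6),sqrt (10),sqrt( 15)]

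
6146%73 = 14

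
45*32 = 1440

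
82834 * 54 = 4473036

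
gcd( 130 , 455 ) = 65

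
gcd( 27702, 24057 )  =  729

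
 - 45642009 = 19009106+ - 64651115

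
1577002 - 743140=833862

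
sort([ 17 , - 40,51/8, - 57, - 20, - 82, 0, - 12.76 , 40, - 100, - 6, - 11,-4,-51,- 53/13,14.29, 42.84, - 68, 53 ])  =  [  -  100, - 82, - 68,-57, - 51, - 40, - 20, - 12.76,  -  11,  -  6,-53/13,-4, 0,51/8, 14.29, 17, 40 , 42.84,53]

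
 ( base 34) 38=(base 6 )302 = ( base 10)110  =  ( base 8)156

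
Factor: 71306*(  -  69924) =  - 4986000744 = -2^3*3^1 *101^1*353^1*5827^1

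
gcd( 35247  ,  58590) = 93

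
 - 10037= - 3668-6369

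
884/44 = 20+1/11= 20.09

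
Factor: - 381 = -3^1*127^1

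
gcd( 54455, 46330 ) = 5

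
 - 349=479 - 828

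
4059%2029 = 1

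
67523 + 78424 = 145947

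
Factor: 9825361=7^1* 13^1*107971^1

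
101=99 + 2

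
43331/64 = 43331/64  =  677.05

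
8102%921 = 734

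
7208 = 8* 901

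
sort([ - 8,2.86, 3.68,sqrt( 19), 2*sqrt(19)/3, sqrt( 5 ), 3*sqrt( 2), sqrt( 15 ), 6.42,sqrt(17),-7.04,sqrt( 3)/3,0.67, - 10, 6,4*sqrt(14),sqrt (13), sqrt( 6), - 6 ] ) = [  -  10, - 8, - 7.04,- 6, sqrt( 3 )/3, 0.67, sqrt (5 ),  sqrt( 6 ), 2.86,2*sqrt( 19 )/3, sqrt( 13), 3.68, sqrt (15 ), sqrt( 17), 3*sqrt(2),sqrt (19),  6, 6.42, 4*sqrt( 14) ] 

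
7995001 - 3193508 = 4801493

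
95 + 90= 185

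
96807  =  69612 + 27195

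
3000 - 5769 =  -2769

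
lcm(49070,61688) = 2159080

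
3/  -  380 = -1+377/380= - 0.01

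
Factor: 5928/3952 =3/2=2^(- 1 )*3^1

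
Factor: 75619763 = 5867^1*12889^1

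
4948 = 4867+81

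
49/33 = 49/33  =  1.48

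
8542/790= 10+321/395 = 10.81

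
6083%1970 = 173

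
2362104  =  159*14856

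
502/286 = 1+108/143 = 1.76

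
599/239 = 599/239 = 2.51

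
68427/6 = 11404+1/2 =11404.50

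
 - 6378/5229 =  - 2 + 1360/1743=   -  1.22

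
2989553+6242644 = 9232197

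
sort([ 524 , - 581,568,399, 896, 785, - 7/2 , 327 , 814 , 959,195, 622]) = [ - 581  ,-7/2, 195, 327, 399, 524,568, 622 , 785, 814,896,959]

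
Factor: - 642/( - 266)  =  3^1*7^( - 1 )* 19^( - 1)*107^1  =  321/133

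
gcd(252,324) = 36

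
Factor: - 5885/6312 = - 2^( - 3)*3^(  -  1)*5^1 * 11^1*107^1*263^( - 1)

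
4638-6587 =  - 1949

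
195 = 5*39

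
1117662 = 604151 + 513511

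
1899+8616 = 10515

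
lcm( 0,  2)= 0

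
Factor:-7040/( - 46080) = 11/72  =  2^(-3)*3^(-2)*11^1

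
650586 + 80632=731218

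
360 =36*10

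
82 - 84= - 2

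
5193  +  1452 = 6645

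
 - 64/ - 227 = 64/227= 0.28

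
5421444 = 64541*84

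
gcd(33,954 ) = 3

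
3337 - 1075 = 2262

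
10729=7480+3249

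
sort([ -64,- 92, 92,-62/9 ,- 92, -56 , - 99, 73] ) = [-99, - 92,- 92,-64, - 56, - 62/9,  73,92] 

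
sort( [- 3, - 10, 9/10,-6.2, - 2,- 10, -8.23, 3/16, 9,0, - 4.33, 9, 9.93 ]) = [ - 10,-10,- 8.23,- 6.2,- 4.33, - 3,-2,0 , 3/16,9/10,9, 9, 9.93]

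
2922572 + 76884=2999456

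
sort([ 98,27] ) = [ 27, 98 ]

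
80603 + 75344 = 155947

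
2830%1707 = 1123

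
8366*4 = 33464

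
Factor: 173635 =5^1*7^1*11^2*41^1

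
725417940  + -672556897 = 52861043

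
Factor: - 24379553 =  - 11^1*2216323^1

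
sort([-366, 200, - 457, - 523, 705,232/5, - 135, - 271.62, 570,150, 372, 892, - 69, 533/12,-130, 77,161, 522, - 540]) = [-540, - 523,-457, - 366,-271.62, - 135, - 130, - 69,533/12, 232/5, 77,150, 161,200 , 372,522, 570,705, 892]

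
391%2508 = 391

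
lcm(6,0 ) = 0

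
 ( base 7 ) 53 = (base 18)22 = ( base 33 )15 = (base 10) 38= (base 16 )26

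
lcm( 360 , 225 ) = 1800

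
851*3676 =3128276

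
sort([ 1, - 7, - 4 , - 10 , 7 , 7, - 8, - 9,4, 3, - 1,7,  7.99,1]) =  [ - 10, - 9, - 8, - 7, -4, - 1, 1 , 1,  3,4, 7,7,7,  7.99 ] 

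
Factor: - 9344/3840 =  - 2^ ( - 1) * 3^( - 1)*5^( - 1)*73^1 = - 73/30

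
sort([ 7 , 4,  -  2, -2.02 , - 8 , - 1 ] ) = [ - 8, - 2.02, - 2 ,  -  1,4,7 ]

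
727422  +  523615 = 1251037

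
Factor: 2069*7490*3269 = 2^1*5^1*7^2 * 107^1*467^1  *2069^1 = 50659071890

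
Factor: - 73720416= - 2^5*3^1 * 7^1 *11^1*9973^1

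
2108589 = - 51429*( - 41 )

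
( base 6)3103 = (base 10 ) 687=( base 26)10B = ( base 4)22233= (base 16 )2af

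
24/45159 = 8/15053 = 0.00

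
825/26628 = 275/8876 = 0.03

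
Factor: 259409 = 149^1 *1741^1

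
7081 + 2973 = 10054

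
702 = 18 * 39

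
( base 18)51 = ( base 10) 91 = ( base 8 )133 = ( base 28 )37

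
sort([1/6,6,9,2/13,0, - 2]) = [ - 2,0,2/13,1/6,6, 9]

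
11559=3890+7669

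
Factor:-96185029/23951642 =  - 2^( - 1)*11^( - 1) * 13^( - 1)  *  83^ ( - 1)*181^1 * 223^1 * 1009^( - 1 )*2383^1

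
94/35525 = 94/35525 = 0.00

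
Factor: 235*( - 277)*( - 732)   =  47649540=2^2 *3^1*5^1*47^1*61^1 * 277^1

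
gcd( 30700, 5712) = 4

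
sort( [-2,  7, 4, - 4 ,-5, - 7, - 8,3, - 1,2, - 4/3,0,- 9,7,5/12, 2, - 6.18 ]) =[ - 9, - 8,-7, - 6.18,-5, - 4,-2, - 4/3,-1, 0,5/12, 2,2,3, 4,7, 7 ] 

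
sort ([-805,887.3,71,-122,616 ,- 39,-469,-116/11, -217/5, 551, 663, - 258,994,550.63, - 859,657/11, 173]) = [ - 859, - 805, - 469, - 258 , - 122,-217/5, - 39,-116/11,657/11, 71,173,550.63,551, 616 , 663, 887.3 , 994]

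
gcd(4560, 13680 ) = 4560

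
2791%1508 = 1283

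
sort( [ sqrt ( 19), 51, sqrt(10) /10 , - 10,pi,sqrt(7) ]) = [ - 10, sqrt( 10) /10,sqrt( 7), pi , sqrt( 19 ),51] 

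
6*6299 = 37794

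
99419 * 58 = 5766302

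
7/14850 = 7/14850 = 0.00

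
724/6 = 362/3 = 120.67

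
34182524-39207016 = -5024492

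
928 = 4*232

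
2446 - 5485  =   - 3039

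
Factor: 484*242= 117128 = 2^3*11^4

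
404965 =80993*5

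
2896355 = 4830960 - 1934605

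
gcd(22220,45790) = 10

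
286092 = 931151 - 645059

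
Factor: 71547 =3^1*7^1*3407^1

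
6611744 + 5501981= 12113725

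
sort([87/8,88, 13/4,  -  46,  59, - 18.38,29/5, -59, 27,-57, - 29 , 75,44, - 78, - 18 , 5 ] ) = [-78,  -  59, - 57, - 46,-29, - 18.38 ,-18, 13/4,  5,29/5 , 87/8, 27 , 44,59, 75,88 ] 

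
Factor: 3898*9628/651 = 37529944/651 = 2^3*3^( - 1)*7^ (-1)*29^1*31^( - 1)*83^1 * 1949^1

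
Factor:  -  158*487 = -76946  =  - 2^1 * 79^1 *487^1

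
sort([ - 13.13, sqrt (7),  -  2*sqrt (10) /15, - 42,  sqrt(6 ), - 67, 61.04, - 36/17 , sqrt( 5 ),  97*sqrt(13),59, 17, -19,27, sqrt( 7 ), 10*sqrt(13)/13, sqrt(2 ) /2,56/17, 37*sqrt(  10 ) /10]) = [ -67, - 42 , - 19, - 13.13, - 36/17, - 2*sqrt( 10) /15,  sqrt(2)/2,sqrt(5), sqrt(6), sqrt( 7),sqrt(7 ), 10 * sqrt( 13) /13,56/17,37*sqrt(10 ) /10, 17, 27,  59, 61.04,97*sqrt ( 13 )]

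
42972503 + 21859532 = 64832035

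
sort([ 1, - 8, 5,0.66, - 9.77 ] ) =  [ - 9.77, - 8,  0.66, 1,5] 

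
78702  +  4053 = 82755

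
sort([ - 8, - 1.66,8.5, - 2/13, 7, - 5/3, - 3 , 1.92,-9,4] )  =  [ - 9, - 8, - 3,  -  5/3, - 1.66, - 2/13, 1.92,  4,7 , 8.5]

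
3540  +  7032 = 10572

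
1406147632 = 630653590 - - 775494042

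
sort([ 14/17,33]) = [ 14/17,33] 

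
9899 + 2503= 12402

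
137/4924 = 137/4924 = 0.03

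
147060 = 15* 9804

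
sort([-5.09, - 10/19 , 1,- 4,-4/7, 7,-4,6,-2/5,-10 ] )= [ - 10, - 5.09,  -  4, - 4, - 4/7, - 10/19 ,-2/5,1,  6 , 7 ]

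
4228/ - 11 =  - 4228/11 = - 384.36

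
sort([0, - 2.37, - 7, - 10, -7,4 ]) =[ - 10, - 7, - 7, - 2.37 , 0, 4]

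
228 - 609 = -381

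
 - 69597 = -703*99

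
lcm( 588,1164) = 57036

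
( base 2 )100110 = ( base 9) 42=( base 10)38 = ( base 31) 17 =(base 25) 1d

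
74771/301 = 74771/301 = 248.41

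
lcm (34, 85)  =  170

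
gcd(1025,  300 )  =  25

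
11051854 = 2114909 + 8936945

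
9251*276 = 2553276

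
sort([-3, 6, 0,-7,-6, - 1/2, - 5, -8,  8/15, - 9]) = [ - 9, - 8, - 7,-6, - 5,-3,-1/2,0, 8/15, 6 ]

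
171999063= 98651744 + 73347319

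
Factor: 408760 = 2^3*5^1*11^1*929^1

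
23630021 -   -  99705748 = 123335769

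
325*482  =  156650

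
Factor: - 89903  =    -  11^2 * 743^1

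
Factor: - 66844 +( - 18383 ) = -3^1*28409^1 = - 85227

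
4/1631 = 4/1631 = 0.00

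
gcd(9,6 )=3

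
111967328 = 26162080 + 85805248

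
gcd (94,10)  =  2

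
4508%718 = 200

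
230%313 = 230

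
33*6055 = 199815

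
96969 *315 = 30545235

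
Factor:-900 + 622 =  - 2^1*139^1= - 278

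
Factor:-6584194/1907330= - 5^(-1 )*29^ ( - 1)*1097^1 *3001^1*6577^( - 1)= - 3292097/953665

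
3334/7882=1667/3941 = 0.42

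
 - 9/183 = -1 + 58/61 = - 0.05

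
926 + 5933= 6859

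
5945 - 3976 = 1969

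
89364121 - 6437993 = 82926128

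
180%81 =18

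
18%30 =18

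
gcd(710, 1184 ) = 2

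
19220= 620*31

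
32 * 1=32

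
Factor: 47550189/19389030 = 2^( - 1)*5^(- 1 )*1069^1* 14827^1*646301^( - 1 ) = 15850063/6463010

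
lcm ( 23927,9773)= 693883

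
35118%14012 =7094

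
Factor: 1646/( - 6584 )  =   - 1/4 = - 2^( - 2) 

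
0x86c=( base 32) 23c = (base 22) 4a0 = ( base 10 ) 2156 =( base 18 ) 6be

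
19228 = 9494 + 9734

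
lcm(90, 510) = 1530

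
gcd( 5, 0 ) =5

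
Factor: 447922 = 2^1*37^1 *6053^1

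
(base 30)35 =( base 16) 5f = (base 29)38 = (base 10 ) 95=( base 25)3k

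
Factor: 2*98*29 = 5684 =2^2*7^2* 29^1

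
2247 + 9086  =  11333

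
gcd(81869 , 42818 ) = 1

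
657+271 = 928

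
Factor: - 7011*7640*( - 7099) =2^3 *3^2  *5^1*19^1*31^1*41^1*191^1*229^1 = 380251119960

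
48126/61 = 48126/61 = 788.95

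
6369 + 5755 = 12124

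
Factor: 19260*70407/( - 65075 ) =- 271207764/13015 =-2^2*  3^4*5^( - 1)*19^( - 1 ) * 107^1*137^( - 1 )*7823^1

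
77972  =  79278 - 1306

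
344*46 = 15824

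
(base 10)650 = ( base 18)202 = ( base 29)MC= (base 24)132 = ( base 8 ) 1212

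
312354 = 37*8442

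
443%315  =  128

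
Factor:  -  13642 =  - 2^1*19^1*359^1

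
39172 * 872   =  34157984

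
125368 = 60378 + 64990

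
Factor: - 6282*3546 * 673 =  - 2^2 * 3^4 * 197^1*349^1 * 673^1= - 14991729156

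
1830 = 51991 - 50161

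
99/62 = 1 + 37/62= 1.60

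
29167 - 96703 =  - 67536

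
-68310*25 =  - 1707750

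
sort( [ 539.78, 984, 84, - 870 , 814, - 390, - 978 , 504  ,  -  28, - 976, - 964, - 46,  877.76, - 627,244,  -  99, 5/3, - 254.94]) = [ - 978 , - 976, - 964,  -  870, - 627,-390, - 254.94, - 99, - 46,  -  28,5/3, 84, 244, 504, 539.78, 814,  877.76, 984 ] 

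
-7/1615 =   -  1  +  1608/1615 = -0.00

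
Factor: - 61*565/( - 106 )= 2^( - 1 ) * 5^1 * 53^( - 1) * 61^1 * 113^1 = 34465/106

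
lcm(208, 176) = 2288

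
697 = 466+231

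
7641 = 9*849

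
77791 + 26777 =104568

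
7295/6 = 7295/6  =  1215.83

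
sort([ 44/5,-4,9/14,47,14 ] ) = [  -  4,9/14,  44/5,  14,47]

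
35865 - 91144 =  - 55279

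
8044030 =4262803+3781227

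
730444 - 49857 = 680587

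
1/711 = 1/711 = 0.00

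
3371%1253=865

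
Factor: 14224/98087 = 2^4*7^1*11^(-1 )*37^ ( - 1) * 127^1*241^( - 1)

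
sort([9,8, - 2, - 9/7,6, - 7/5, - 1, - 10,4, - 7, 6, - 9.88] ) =[ - 10, - 9.88,-7,-2,-7/5 ,-9/7, - 1, 4,6,6,8,9]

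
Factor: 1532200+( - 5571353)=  - 19^1 * 212587^1=- 4039153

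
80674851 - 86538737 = - 5863886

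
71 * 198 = 14058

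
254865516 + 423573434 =678438950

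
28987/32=905 + 27/32 = 905.84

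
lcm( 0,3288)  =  0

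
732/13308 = 61/1109 = 0.06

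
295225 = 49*6025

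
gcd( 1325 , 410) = 5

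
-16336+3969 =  - 12367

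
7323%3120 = 1083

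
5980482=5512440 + 468042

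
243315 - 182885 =60430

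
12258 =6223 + 6035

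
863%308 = 247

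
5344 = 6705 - 1361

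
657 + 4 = 661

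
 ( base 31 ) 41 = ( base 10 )125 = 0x7D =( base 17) 76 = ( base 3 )11122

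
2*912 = 1824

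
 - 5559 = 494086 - 499645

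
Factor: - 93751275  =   - 3^1 *5^2 * 79^1*15823^1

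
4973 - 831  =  4142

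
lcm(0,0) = 0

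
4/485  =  4/485= 0.01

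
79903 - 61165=18738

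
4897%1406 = 679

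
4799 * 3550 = 17036450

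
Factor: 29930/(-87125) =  - 146/425= - 2^1*5^(-2 )*17^( - 1)*73^1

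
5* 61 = 305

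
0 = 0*14719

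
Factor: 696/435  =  2^3 * 5^ ( - 1) = 8/5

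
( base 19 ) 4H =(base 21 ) 49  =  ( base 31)30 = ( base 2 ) 1011101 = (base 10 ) 93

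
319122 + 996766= 1315888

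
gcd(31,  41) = 1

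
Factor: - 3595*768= - 2760960 =- 2^8*3^1*5^1*719^1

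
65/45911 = 65/45911 = 0.00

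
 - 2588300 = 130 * (-19910 )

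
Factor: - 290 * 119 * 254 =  - 8765540= - 2^2*5^1*7^1 * 17^1*29^1*127^1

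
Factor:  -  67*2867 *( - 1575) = 302540175 = 3^2*5^2*7^1*47^1*61^1 * 67^1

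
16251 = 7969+8282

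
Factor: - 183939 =  -  3^1*7^1* 19^1*461^1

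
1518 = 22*69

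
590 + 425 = 1015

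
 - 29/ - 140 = 29/140 = 0.21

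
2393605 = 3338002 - 944397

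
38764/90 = 430+ 32/45=430.71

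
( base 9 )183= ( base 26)60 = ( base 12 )110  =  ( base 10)156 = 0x9c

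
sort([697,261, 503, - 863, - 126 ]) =[ - 863, - 126, 261,503,697 ] 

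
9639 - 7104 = 2535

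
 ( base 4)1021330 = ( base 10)4732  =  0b1001001111100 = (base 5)122412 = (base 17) g66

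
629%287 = 55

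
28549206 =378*75527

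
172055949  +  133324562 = 305380511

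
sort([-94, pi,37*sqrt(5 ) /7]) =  [ - 94,  pi, 37 * sqrt(5)/7] 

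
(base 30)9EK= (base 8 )20534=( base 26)cgc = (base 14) 3180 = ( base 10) 8540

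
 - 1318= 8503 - 9821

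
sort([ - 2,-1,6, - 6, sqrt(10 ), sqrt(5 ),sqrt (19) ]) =[-6, - 2 , - 1,  sqrt( 5 ),  sqrt(10 ),sqrt(19 ), 6 ] 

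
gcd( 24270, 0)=24270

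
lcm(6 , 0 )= 0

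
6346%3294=3052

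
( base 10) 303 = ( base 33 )96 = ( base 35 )8N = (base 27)b6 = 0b100101111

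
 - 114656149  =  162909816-277565965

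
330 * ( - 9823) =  - 3241590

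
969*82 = 79458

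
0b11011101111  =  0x6EF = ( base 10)1775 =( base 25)2l0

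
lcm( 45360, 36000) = 2268000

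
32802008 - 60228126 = - 27426118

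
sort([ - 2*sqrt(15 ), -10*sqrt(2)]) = [ - 10*sqrt( 2 ), - 2 * sqrt(15 )]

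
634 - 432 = 202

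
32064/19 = 32064/19 = 1687.58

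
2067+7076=9143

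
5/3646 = 5/3646 =0.00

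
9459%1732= 799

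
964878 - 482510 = 482368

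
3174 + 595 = 3769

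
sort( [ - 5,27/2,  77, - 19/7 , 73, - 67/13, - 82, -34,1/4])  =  [-82, - 34, - 67/13, - 5, - 19/7,1/4, 27/2,73, 77]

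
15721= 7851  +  7870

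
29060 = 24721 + 4339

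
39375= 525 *75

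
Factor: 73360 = 2^4*5^1*7^1*131^1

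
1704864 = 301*5664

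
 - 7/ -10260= 7/10260 = 0.00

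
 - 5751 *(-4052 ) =23303052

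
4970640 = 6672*745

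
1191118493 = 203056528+988061965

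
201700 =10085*20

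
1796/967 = 1796/967=1.86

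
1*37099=37099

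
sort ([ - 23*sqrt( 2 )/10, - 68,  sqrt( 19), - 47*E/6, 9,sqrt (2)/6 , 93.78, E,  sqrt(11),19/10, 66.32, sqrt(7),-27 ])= [ - 68, - 27, - 47*E/6, - 23*sqrt(2)/10, sqrt( 2)/6,19/10, sqrt( 7),  E,  sqrt(11),sqrt(19),9, 66.32, 93.78]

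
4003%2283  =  1720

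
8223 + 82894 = 91117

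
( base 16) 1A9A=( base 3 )100100020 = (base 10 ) 6810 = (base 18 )1306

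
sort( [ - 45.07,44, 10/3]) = [ - 45.07,10/3,44] 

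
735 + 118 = 853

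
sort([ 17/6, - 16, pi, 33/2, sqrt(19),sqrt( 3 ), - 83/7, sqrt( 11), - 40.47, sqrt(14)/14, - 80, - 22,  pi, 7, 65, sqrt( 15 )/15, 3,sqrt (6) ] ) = [-80,-40.47,-22,- 16, - 83/7, sqrt( 15)/15, sqrt( 14)/14, sqrt( 3),sqrt( 6 ),17/6, 3, pi,  pi, sqrt(11), sqrt(19), 7, 33/2, 65] 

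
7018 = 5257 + 1761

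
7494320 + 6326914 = 13821234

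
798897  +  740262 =1539159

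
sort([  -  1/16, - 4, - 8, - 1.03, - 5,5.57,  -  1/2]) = [  -  8,  -  5 , - 4 , - 1.03, - 1/2 , - 1/16 , 5.57]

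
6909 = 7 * 987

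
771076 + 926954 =1698030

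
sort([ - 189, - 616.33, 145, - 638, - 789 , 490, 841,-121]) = [ - 789, - 638, - 616.33, - 189, - 121,145, 490, 841]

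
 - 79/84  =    -  79/84=   - 0.94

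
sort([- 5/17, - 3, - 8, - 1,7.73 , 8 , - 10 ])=[ - 10, - 8, - 3,  -  1, - 5/17, 7.73, 8 ]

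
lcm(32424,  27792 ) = 194544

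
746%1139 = 746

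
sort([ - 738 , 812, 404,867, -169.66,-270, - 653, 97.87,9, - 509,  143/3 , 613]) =[- 738,  -  653 ,-509,-270,-169.66, 9,143/3 , 97.87,404, 613,812,867 ] 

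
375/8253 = 125/2751 = 0.05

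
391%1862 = 391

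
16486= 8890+7596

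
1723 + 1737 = 3460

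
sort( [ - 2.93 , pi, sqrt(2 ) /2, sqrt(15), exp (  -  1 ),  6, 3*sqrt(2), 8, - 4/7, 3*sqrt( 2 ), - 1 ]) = [ - 2.93, - 1, -4/7, exp( - 1), sqrt(2)/2, pi, sqrt (15), 3 * sqrt( 2), 3*sqrt( 2),6,8]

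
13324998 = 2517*5294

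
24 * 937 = 22488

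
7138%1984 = 1186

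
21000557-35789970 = -14789413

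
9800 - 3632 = 6168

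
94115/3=31371 + 2/3 = 31371.67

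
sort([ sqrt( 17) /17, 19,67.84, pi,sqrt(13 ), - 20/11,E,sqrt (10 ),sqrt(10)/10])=[-20/11, sqrt( 17)/17, sqrt(10 )/10  ,  E,pi,sqrt( 10),sqrt( 13),19, 67.84 ] 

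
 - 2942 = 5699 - 8641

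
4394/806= 169/31  =  5.45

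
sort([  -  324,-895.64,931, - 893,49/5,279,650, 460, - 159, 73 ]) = [-895.64,-893, - 324,- 159,  49/5,73, 279, 460, 650,931]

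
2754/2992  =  81/88 = 0.92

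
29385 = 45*653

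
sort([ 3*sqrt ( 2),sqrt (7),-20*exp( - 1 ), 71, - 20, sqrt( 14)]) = [- 20, - 20*exp(-1 )  ,  sqrt(7 ) , sqrt(14 ),3 *sqrt( 2),71]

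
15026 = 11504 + 3522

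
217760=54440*4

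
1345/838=1 + 507/838 = 1.61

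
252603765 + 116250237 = 368854002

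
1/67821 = 1/67821=0.00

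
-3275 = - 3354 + 79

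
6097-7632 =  - 1535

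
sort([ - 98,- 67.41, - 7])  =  [ - 98, - 67.41,  -  7 ]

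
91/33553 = 7/2581 = 0.00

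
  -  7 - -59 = 52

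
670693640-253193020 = 417500620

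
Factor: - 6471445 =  - 5^1*907^1*1427^1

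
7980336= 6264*1274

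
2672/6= 445 + 1/3 = 445.33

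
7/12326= 7/12326 = 0.00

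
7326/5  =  1465 + 1/5 =1465.20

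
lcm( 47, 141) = 141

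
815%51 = 50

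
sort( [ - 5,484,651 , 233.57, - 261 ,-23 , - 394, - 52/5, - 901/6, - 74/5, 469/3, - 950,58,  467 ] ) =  [ - 950 , - 394,- 261,-901/6, - 23,-74/5,  -  52/5,- 5 , 58, 469/3, 233.57 , 467,484, 651 ]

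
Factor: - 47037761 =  - 191^1 * 246271^1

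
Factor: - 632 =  - 2^3 * 79^1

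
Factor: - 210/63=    - 2^1 * 3^(-1 ) * 5^1 = - 10/3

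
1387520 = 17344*80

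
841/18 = 841/18 = 46.72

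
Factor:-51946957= - 51946957^1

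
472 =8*59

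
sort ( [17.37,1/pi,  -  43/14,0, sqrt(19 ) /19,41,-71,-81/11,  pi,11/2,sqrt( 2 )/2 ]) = [ -71,- 81/11,-43/14, 0,sqrt(19) /19,  1/pi,sqrt( 2)/2,pi, 11/2,17.37, 41] 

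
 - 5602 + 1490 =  - 4112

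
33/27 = 1 + 2/9 = 1.22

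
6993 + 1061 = 8054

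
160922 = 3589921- 3428999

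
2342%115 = 42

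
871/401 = 871/401 = 2.17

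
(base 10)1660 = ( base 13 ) 9a9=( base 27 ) 27D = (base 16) 67c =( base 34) 1es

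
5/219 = 5/219 = 0.02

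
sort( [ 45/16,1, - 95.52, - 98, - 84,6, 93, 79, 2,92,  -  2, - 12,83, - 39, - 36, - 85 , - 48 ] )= [-98,-95.52, - 85, - 84, - 48, - 39, - 36, - 12, - 2 , 1, 2,45/16,6,79  ,  83, 92, 93 ] 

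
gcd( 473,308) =11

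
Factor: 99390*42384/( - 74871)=-468060640/8319 =-2^5*3^( - 1)*5^1*47^( - 1) * 59^(-1)*883^1 * 3313^1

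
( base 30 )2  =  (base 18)2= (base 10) 2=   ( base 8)2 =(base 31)2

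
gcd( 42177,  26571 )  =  51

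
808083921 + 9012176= 817096097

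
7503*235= 1763205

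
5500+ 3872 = 9372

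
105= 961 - 856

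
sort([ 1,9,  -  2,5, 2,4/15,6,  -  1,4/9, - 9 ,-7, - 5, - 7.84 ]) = [ - 9 , - 7.84,-7 ,-5 ,  -  2 , - 1, 4/15, 4/9,1,2,  5, 6 , 9 ] 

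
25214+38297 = 63511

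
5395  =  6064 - 669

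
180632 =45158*4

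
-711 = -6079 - -5368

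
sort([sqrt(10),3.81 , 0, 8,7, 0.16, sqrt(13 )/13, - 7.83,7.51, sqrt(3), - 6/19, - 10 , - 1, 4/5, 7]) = [ - 10, - 7.83, - 1,  -  6/19, 0, 0.16, sqrt( 13)/13, 4/5,sqrt( 3),  sqrt(10), 3.81, 7, 7, 7.51, 8] 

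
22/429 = 2/39 =0.05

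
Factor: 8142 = 2^1*3^1*23^1 * 59^1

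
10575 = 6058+4517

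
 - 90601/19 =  - 90601/19  =  - 4768.47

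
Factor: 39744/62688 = 2^1*3^2 * 23^1*653^( - 1 ) = 414/653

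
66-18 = 48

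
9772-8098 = 1674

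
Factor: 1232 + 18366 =19598  =  2^1*41^1*239^1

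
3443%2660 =783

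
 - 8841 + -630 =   -  9471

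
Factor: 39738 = 2^1*3^1* 37^1*179^1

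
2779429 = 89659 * 31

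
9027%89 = 38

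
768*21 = 16128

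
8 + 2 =10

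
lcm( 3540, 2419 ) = 145140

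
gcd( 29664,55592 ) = 8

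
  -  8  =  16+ - 24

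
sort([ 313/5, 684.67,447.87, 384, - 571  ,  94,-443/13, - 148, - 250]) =[ - 571, - 250, - 148, - 443/13 , 313/5, 94,384,447.87,684.67 ]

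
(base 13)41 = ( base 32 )1L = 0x35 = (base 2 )110101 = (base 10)53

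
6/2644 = 3/1322 = 0.00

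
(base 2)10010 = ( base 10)18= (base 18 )10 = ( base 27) i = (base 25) i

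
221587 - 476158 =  - 254571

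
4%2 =0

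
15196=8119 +7077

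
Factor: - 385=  - 5^1*7^1*11^1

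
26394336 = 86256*306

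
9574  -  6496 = 3078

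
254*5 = 1270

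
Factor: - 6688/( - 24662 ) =2^4*59^(- 1 )  =  16/59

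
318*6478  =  2060004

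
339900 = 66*5150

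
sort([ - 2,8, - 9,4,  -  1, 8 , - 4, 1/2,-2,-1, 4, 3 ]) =[ - 9, - 4, - 2, - 2, - 1, - 1, 1/2, 3, 4, 4, 8,  8 ]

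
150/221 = 150/221 = 0.68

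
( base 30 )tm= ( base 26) 188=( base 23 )1fi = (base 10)892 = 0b1101111100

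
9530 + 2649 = 12179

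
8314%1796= 1130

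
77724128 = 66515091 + 11209037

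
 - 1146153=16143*( - 71)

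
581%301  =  280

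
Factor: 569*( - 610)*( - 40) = 13883600 = 2^4*5^2*61^1*569^1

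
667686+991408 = 1659094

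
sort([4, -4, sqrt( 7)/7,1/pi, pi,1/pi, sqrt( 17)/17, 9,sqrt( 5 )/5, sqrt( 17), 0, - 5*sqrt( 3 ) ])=[ - 5*sqrt( 3 ),-4, 0, sqrt (17) /17, 1/pi,1/pi,sqrt(7)/7 , sqrt( 5)/5,pi, 4 , sqrt(17 ),9]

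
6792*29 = 196968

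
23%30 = 23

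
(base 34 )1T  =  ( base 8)77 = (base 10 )63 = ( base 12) 53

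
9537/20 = 9537/20 = 476.85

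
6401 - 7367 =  - 966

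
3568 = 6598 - 3030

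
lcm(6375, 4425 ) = 376125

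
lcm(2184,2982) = 155064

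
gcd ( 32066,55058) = 2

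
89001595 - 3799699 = 85201896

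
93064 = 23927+69137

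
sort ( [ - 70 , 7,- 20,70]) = [ -70 , - 20,7 , 70 ] 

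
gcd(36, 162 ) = 18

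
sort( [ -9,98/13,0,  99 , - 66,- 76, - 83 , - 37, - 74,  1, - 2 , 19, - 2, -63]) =[ - 83, -76, - 74 , - 66, - 63, - 37, - 9,  -  2 , - 2,  0,  1,98/13, 19, 99]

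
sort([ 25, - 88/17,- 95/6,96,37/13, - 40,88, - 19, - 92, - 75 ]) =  [-92,  -  75, - 40, - 19, - 95/6,  -  88/17, 37/13, 25, 88,96 ] 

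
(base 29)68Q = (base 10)5304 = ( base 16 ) 14B8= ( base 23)A0E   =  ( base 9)7243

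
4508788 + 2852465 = 7361253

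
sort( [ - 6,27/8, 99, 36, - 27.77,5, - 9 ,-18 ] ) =[  -  27.77, - 18,-9, - 6, 27/8, 5 , 36,  99]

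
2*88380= 176760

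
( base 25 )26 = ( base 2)111000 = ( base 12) 48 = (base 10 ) 56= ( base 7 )110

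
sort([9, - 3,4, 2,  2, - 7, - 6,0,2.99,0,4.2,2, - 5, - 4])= [ - 7,-6, - 5, - 4,  -  3,0, 0,2,  2,2, 2.99  ,  4,4.2, 9 ] 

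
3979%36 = 19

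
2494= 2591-97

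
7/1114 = 7/1114 = 0.01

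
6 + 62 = 68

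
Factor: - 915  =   - 3^1*5^1*61^1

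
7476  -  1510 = 5966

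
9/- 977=- 9/977  =  -  0.01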